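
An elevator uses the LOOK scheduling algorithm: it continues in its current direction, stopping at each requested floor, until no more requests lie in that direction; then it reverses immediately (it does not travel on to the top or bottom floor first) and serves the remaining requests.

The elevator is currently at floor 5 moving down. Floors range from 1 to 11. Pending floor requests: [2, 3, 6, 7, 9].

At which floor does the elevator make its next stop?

Answer: 3

Derivation:
Current floor: 5, direction: down
Requests above: [6, 7, 9]
Requests below: [2, 3]
Moving down and requests lie below → nearest below is max([2, 3]) = 3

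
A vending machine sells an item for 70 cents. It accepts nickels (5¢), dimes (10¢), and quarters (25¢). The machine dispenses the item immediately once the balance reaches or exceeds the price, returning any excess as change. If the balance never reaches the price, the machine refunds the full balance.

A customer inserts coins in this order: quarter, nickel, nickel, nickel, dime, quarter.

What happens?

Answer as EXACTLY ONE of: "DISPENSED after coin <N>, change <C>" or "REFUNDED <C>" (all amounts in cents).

Price: 70¢
Coin 1 (quarter, 25¢): balance = 25¢
Coin 2 (nickel, 5¢): balance = 30¢
Coin 3 (nickel, 5¢): balance = 35¢
Coin 4 (nickel, 5¢): balance = 40¢
Coin 5 (dime, 10¢): balance = 50¢
Coin 6 (quarter, 25¢): balance = 75¢
  → balance >= price → DISPENSE, change = 75 - 70 = 5¢

Answer: DISPENSED after coin 6, change 5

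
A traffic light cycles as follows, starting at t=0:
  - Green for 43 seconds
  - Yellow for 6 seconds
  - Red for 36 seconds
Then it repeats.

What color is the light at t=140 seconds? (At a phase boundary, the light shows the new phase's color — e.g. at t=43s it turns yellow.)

Cycle length = 43 + 6 + 36 = 85s
t = 140, phase_t = 140 mod 85 = 55
55 >= 49 → RED

Answer: red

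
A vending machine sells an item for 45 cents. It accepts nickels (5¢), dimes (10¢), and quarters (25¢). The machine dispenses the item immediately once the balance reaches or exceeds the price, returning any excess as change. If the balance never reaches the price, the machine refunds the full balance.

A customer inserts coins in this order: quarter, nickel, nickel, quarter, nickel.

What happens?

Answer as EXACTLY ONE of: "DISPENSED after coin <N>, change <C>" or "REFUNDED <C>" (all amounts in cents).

Answer: DISPENSED after coin 4, change 15

Derivation:
Price: 45¢
Coin 1 (quarter, 25¢): balance = 25¢
Coin 2 (nickel, 5¢): balance = 30¢
Coin 3 (nickel, 5¢): balance = 35¢
Coin 4 (quarter, 25¢): balance = 60¢
  → balance >= price → DISPENSE, change = 60 - 45 = 15¢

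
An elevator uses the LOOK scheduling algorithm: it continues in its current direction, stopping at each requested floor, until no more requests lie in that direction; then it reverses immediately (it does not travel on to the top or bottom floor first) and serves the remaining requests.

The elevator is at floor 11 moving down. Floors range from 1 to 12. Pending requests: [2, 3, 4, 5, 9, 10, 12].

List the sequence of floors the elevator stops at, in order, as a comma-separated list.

Current: 11, moving DOWN
Serve below first (descending): [10, 9, 5, 4, 3, 2]
Then reverse, serve above (ascending): [12]

Answer: 10, 9, 5, 4, 3, 2, 12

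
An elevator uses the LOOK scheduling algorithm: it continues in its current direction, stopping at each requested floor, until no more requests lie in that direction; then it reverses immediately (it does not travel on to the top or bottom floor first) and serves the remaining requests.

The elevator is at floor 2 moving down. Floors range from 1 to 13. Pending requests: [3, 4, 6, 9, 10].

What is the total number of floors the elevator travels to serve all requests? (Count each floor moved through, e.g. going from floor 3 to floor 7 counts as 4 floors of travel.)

Start at floor 2 moving down, LOOK stop order: [3, 4, 6, 9, 10]
  2 → 3: |3-2| = 1, total = 1
  3 → 4: |4-3| = 1, total = 2
  4 → 6: |6-4| = 2, total = 4
  6 → 9: |9-6| = 3, total = 7
  9 → 10: |10-9| = 1, total = 8

Answer: 8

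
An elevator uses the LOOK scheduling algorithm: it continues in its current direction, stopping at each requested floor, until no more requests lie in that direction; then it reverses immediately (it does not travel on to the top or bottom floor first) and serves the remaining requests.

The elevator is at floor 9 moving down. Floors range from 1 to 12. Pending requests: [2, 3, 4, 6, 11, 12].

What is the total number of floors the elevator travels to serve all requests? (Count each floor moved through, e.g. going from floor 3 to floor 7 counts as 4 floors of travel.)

Start at floor 9 moving down, LOOK stop order: [6, 4, 3, 2, 11, 12]
  9 → 6: |6-9| = 3, total = 3
  6 → 4: |4-6| = 2, total = 5
  4 → 3: |3-4| = 1, total = 6
  3 → 2: |2-3| = 1, total = 7
  2 → 11: |11-2| = 9, total = 16
  11 → 12: |12-11| = 1, total = 17

Answer: 17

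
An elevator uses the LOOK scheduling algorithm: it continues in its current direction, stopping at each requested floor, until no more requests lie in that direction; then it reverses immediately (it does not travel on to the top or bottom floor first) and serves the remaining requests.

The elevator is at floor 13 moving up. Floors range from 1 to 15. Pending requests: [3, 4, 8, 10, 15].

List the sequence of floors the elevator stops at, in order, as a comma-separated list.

Answer: 15, 10, 8, 4, 3

Derivation:
Current: 13, moving UP
Serve above first (ascending): [15]
Then reverse, serve below (descending): [10, 8, 4, 3]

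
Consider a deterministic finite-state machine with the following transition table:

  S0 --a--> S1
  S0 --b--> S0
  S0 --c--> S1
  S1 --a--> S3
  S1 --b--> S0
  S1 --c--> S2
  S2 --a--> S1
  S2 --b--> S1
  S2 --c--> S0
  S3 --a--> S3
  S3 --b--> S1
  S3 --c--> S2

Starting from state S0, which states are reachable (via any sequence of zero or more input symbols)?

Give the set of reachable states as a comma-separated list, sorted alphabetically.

Answer: S0, S1, S2, S3

Derivation:
BFS from S0:
  visit S0: S0--a-->S1 (new), S0--b-->S0 (seen), S0--c-->S1 (seen)
  visit S1: S1--a-->S3 (new), S1--b-->S0 (seen), S1--c-->S2 (new)
  visit S3: S3--a-->S3 (seen), S3--b-->S1 (seen), S3--c-->S2 (seen)
  visit S2: S2--a-->S1 (seen), S2--b-->S1 (seen), S2--c-->S0 (seen)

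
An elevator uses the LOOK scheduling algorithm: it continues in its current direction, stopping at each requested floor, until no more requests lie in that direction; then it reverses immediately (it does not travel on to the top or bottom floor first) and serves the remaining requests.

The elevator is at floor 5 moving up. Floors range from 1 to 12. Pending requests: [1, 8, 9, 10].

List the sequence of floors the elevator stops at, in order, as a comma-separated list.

Current: 5, moving UP
Serve above first (ascending): [8, 9, 10]
Then reverse, serve below (descending): [1]

Answer: 8, 9, 10, 1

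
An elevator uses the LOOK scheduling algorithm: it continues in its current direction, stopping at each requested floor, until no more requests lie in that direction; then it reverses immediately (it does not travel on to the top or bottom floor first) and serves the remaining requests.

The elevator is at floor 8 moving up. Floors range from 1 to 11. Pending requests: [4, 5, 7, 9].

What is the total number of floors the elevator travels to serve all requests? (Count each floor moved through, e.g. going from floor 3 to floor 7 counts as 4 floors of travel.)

Start at floor 8 moving up, LOOK stop order: [9, 7, 5, 4]
  8 → 9: |9-8| = 1, total = 1
  9 → 7: |7-9| = 2, total = 3
  7 → 5: |5-7| = 2, total = 5
  5 → 4: |4-5| = 1, total = 6

Answer: 6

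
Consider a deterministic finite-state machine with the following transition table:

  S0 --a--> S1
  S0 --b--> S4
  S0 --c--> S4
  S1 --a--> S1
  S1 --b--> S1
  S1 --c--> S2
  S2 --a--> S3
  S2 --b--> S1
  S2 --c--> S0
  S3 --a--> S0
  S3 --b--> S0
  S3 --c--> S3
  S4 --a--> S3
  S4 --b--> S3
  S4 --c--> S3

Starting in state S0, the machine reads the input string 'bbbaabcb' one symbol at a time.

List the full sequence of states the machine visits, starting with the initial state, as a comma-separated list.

Answer: S0, S4, S3, S0, S1, S1, S1, S2, S1

Derivation:
Start: S0
  read 'b': S0 --b--> S4
  read 'b': S4 --b--> S3
  read 'b': S3 --b--> S0
  read 'a': S0 --a--> S1
  read 'a': S1 --a--> S1
  read 'b': S1 --b--> S1
  read 'c': S1 --c--> S2
  read 'b': S2 --b--> S1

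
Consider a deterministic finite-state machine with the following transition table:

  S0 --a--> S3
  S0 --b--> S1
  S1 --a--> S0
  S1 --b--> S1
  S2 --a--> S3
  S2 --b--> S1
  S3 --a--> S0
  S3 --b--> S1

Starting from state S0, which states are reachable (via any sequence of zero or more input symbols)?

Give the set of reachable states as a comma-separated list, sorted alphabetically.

BFS from S0:
  visit S0: S0--a-->S3 (new), S0--b-->S1 (new)
  visit S3: S3--a-->S0 (seen), S3--b-->S1 (seen)
  visit S1: S1--a-->S0 (seen), S1--b-->S1 (seen)

Answer: S0, S1, S3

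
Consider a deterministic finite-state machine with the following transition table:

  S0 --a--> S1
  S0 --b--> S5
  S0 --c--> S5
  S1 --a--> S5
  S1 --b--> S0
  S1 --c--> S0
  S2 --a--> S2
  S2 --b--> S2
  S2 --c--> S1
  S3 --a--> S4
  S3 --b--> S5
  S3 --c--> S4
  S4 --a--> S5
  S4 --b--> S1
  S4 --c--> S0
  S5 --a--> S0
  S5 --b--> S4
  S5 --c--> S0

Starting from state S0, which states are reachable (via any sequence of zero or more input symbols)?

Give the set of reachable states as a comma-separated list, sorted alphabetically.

BFS from S0:
  visit S0: S0--a-->S1 (new), S0--b-->S5 (new), S0--c-->S5 (seen)
  visit S1: S1--a-->S5 (seen), S1--b-->S0 (seen), S1--c-->S0 (seen)
  visit S5: S5--a-->S0 (seen), S5--b-->S4 (new), S5--c-->S0 (seen)
  visit S4: S4--a-->S5 (seen), S4--b-->S1 (seen), S4--c-->S0 (seen)

Answer: S0, S1, S4, S5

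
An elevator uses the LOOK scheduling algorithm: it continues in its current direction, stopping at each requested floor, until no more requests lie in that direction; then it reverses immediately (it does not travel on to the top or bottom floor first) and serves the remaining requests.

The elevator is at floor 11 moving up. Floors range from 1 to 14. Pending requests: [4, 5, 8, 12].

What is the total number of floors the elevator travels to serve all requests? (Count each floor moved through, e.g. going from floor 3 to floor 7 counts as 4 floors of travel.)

Start at floor 11 moving up, LOOK stop order: [12, 8, 5, 4]
  11 → 12: |12-11| = 1, total = 1
  12 → 8: |8-12| = 4, total = 5
  8 → 5: |5-8| = 3, total = 8
  5 → 4: |4-5| = 1, total = 9

Answer: 9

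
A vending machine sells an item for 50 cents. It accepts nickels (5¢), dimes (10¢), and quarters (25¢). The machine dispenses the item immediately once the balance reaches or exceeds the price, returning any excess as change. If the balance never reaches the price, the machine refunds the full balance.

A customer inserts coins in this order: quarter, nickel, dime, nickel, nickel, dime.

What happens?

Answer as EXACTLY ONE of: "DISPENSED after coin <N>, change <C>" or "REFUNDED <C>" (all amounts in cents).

Price: 50¢
Coin 1 (quarter, 25¢): balance = 25¢
Coin 2 (nickel, 5¢): balance = 30¢
Coin 3 (dime, 10¢): balance = 40¢
Coin 4 (nickel, 5¢): balance = 45¢
Coin 5 (nickel, 5¢): balance = 50¢
  → balance >= price → DISPENSE, change = 50 - 50 = 0¢

Answer: DISPENSED after coin 5, change 0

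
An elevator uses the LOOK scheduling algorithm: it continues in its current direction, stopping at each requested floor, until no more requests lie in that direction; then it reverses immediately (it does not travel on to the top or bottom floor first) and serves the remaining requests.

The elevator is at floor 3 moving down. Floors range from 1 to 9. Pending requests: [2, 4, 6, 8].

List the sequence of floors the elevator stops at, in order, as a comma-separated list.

Current: 3, moving DOWN
Serve below first (descending): [2]
Then reverse, serve above (ascending): [4, 6, 8]

Answer: 2, 4, 6, 8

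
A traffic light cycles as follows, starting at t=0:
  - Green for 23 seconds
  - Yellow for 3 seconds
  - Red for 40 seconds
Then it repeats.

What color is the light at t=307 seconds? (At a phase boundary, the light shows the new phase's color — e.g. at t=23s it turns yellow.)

Answer: red

Derivation:
Cycle length = 23 + 3 + 40 = 66s
t = 307, phase_t = 307 mod 66 = 43
43 >= 26 → RED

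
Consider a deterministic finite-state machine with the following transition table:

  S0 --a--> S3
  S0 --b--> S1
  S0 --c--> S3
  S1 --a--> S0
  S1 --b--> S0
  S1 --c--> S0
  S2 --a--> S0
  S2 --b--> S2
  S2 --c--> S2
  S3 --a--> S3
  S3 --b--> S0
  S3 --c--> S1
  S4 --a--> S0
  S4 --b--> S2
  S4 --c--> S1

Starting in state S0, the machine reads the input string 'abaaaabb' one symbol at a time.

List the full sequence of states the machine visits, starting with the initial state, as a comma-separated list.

Answer: S0, S3, S0, S3, S3, S3, S3, S0, S1

Derivation:
Start: S0
  read 'a': S0 --a--> S3
  read 'b': S3 --b--> S0
  read 'a': S0 --a--> S3
  read 'a': S3 --a--> S3
  read 'a': S3 --a--> S3
  read 'a': S3 --a--> S3
  read 'b': S3 --b--> S0
  read 'b': S0 --b--> S1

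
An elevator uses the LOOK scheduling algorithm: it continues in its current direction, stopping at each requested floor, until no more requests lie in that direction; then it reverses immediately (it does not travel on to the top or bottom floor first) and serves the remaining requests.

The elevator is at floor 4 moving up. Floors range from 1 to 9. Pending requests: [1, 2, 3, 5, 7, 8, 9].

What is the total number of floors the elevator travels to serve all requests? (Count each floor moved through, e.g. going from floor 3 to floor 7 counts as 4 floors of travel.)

Start at floor 4 moving up, LOOK stop order: [5, 7, 8, 9, 3, 2, 1]
  4 → 5: |5-4| = 1, total = 1
  5 → 7: |7-5| = 2, total = 3
  7 → 8: |8-7| = 1, total = 4
  8 → 9: |9-8| = 1, total = 5
  9 → 3: |3-9| = 6, total = 11
  3 → 2: |2-3| = 1, total = 12
  2 → 1: |1-2| = 1, total = 13

Answer: 13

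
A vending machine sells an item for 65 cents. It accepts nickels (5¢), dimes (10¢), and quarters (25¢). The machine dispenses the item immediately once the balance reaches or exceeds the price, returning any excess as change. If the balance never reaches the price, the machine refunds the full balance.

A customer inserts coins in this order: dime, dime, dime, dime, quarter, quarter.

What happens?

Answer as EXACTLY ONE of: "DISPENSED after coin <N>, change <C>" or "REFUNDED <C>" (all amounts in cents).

Price: 65¢
Coin 1 (dime, 10¢): balance = 10¢
Coin 2 (dime, 10¢): balance = 20¢
Coin 3 (dime, 10¢): balance = 30¢
Coin 4 (dime, 10¢): balance = 40¢
Coin 5 (quarter, 25¢): balance = 65¢
  → balance >= price → DISPENSE, change = 65 - 65 = 0¢

Answer: DISPENSED after coin 5, change 0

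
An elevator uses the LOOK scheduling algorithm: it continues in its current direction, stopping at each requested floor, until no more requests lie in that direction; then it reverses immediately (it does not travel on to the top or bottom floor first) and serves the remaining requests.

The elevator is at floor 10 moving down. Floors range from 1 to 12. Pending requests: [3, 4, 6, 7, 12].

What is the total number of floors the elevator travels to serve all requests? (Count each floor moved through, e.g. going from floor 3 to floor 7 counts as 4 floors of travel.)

Start at floor 10 moving down, LOOK stop order: [7, 6, 4, 3, 12]
  10 → 7: |7-10| = 3, total = 3
  7 → 6: |6-7| = 1, total = 4
  6 → 4: |4-6| = 2, total = 6
  4 → 3: |3-4| = 1, total = 7
  3 → 12: |12-3| = 9, total = 16

Answer: 16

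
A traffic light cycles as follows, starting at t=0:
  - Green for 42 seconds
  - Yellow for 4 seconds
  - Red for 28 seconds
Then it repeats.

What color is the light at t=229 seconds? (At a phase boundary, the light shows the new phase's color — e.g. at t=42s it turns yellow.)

Cycle length = 42 + 4 + 28 = 74s
t = 229, phase_t = 229 mod 74 = 7
7 < 42 (green end) → GREEN

Answer: green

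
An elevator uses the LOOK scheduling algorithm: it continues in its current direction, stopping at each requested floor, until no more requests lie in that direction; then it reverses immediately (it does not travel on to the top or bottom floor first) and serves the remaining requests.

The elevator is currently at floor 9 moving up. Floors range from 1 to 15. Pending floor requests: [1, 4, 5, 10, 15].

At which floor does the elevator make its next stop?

Answer: 10

Derivation:
Current floor: 9, direction: up
Requests above: [10, 15]
Requests below: [1, 4, 5]
Moving up and requests lie above → nearest above is min([10, 15]) = 10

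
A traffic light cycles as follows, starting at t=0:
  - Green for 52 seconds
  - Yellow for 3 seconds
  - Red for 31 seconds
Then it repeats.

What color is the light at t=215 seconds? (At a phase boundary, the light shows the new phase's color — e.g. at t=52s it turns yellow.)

Cycle length = 52 + 3 + 31 = 86s
t = 215, phase_t = 215 mod 86 = 43
43 < 52 (green end) → GREEN

Answer: green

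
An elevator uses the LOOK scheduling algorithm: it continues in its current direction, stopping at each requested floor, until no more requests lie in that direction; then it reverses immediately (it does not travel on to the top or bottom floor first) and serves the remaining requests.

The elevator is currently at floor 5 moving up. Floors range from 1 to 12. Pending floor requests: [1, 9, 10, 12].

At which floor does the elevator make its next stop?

Current floor: 5, direction: up
Requests above: [9, 10, 12]
Requests below: [1]
Moving up and requests lie above → nearest above is min([9, 10, 12]) = 9

Answer: 9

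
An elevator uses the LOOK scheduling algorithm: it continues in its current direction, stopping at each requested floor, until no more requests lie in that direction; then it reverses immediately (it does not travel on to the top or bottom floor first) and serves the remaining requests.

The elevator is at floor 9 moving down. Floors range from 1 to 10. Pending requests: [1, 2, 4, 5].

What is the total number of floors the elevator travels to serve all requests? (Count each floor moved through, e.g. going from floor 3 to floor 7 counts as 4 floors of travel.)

Start at floor 9 moving down, LOOK stop order: [5, 4, 2, 1]
  9 → 5: |5-9| = 4, total = 4
  5 → 4: |4-5| = 1, total = 5
  4 → 2: |2-4| = 2, total = 7
  2 → 1: |1-2| = 1, total = 8

Answer: 8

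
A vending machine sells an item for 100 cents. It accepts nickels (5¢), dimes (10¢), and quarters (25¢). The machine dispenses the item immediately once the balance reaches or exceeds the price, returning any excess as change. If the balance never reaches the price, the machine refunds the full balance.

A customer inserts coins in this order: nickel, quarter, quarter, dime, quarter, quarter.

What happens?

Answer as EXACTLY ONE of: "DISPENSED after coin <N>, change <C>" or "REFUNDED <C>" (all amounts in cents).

Price: 100¢
Coin 1 (nickel, 5¢): balance = 5¢
Coin 2 (quarter, 25¢): balance = 30¢
Coin 3 (quarter, 25¢): balance = 55¢
Coin 4 (dime, 10¢): balance = 65¢
Coin 5 (quarter, 25¢): balance = 90¢
Coin 6 (quarter, 25¢): balance = 115¢
  → balance >= price → DISPENSE, change = 115 - 100 = 15¢

Answer: DISPENSED after coin 6, change 15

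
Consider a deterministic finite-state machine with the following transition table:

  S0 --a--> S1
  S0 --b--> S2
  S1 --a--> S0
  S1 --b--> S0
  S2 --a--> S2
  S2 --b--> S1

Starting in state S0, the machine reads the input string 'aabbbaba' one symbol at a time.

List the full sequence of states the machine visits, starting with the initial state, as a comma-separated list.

Start: S0
  read 'a': S0 --a--> S1
  read 'a': S1 --a--> S0
  read 'b': S0 --b--> S2
  read 'b': S2 --b--> S1
  read 'b': S1 --b--> S0
  read 'a': S0 --a--> S1
  read 'b': S1 --b--> S0
  read 'a': S0 --a--> S1

Answer: S0, S1, S0, S2, S1, S0, S1, S0, S1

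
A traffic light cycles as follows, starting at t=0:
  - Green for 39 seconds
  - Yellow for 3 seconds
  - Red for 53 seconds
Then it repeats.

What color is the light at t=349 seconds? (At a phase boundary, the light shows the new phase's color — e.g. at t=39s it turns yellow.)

Cycle length = 39 + 3 + 53 = 95s
t = 349, phase_t = 349 mod 95 = 64
64 >= 42 → RED

Answer: red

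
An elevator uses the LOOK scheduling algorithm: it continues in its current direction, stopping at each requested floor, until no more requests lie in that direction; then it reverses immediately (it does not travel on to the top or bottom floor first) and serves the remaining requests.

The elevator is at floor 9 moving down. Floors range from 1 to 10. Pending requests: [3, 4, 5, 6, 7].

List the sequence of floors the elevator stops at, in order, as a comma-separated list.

Current: 9, moving DOWN
Serve below first (descending): [7, 6, 5, 4, 3]
Then reverse, serve above (ascending): []

Answer: 7, 6, 5, 4, 3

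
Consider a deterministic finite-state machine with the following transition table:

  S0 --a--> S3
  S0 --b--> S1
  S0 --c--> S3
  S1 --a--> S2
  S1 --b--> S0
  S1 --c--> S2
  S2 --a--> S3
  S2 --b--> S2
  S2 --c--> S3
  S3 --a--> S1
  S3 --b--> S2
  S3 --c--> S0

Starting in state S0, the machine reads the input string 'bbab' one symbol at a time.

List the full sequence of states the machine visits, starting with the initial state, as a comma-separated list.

Start: S0
  read 'b': S0 --b--> S1
  read 'b': S1 --b--> S0
  read 'a': S0 --a--> S3
  read 'b': S3 --b--> S2

Answer: S0, S1, S0, S3, S2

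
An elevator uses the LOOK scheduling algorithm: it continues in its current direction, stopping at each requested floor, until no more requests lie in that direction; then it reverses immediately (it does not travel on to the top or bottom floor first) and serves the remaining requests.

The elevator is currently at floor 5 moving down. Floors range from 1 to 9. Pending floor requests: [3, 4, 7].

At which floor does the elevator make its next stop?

Answer: 4

Derivation:
Current floor: 5, direction: down
Requests above: [7]
Requests below: [3, 4]
Moving down and requests lie below → nearest below is max([3, 4]) = 4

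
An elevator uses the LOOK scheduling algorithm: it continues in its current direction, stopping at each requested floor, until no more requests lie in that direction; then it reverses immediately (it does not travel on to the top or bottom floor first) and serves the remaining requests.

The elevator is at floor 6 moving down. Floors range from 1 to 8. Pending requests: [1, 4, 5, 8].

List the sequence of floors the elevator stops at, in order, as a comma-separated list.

Answer: 5, 4, 1, 8

Derivation:
Current: 6, moving DOWN
Serve below first (descending): [5, 4, 1]
Then reverse, serve above (ascending): [8]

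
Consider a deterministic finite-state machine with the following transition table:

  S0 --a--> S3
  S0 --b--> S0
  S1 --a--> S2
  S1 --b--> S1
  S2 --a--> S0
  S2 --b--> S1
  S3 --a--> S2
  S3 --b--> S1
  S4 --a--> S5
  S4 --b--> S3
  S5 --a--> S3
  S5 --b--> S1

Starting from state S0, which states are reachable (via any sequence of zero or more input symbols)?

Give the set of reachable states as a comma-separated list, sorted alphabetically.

BFS from S0:
  visit S0: S0--a-->S3 (new), S0--b-->S0 (seen)
  visit S3: S3--a-->S2 (new), S3--b-->S1 (new)
  visit S2: S2--a-->S0 (seen), S2--b-->S1 (seen)
  visit S1: S1--a-->S2 (seen), S1--b-->S1 (seen)

Answer: S0, S1, S2, S3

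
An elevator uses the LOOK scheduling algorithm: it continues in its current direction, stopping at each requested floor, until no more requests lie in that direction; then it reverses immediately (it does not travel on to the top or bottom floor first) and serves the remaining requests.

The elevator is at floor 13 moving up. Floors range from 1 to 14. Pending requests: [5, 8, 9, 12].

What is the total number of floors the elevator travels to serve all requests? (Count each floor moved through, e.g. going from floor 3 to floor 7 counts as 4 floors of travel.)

Start at floor 13 moving up, LOOK stop order: [12, 9, 8, 5]
  13 → 12: |12-13| = 1, total = 1
  12 → 9: |9-12| = 3, total = 4
  9 → 8: |8-9| = 1, total = 5
  8 → 5: |5-8| = 3, total = 8

Answer: 8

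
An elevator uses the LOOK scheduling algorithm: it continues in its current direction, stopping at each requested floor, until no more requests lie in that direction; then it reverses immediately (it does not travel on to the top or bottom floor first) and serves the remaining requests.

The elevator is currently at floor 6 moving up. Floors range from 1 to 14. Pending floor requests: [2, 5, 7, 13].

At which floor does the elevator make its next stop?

Answer: 7

Derivation:
Current floor: 6, direction: up
Requests above: [7, 13]
Requests below: [2, 5]
Moving up and requests lie above → nearest above is min([7, 13]) = 7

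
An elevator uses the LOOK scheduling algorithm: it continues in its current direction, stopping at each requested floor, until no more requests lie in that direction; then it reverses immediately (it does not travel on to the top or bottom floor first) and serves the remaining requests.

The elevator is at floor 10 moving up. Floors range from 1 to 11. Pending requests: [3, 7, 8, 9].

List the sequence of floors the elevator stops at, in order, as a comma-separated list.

Answer: 9, 8, 7, 3

Derivation:
Current: 10, moving UP
Serve above first (ascending): []
Then reverse, serve below (descending): [9, 8, 7, 3]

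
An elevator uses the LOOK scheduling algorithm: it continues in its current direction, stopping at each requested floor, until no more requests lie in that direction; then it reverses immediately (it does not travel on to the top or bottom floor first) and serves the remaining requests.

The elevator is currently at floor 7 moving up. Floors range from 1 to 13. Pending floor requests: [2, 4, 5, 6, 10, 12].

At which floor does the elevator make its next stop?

Current floor: 7, direction: up
Requests above: [10, 12]
Requests below: [2, 4, 5, 6]
Moving up and requests lie above → nearest above is min([10, 12]) = 10

Answer: 10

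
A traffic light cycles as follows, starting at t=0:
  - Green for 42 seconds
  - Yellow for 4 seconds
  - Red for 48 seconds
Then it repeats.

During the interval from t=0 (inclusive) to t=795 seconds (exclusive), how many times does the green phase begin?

Answer: 9

Derivation:
Cycle = 42+4+48 = 94s
green phase starts at t = k*94 + 0 for k=0,1,2,...
Need k*94+0 < 795 → k < 8.457
k ∈ {0, ..., 8} → 9 starts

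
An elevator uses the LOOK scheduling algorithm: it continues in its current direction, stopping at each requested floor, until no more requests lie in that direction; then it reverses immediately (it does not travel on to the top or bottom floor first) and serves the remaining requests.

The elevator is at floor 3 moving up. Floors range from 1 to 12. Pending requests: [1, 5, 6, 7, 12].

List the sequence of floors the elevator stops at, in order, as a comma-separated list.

Current: 3, moving UP
Serve above first (ascending): [5, 6, 7, 12]
Then reverse, serve below (descending): [1]

Answer: 5, 6, 7, 12, 1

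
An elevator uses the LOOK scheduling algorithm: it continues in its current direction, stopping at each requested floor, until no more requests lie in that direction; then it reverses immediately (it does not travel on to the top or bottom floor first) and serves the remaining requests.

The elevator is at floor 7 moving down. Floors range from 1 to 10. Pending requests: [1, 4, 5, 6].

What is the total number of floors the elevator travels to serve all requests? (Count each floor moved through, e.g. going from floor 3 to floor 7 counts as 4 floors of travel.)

Answer: 6

Derivation:
Start at floor 7 moving down, LOOK stop order: [6, 5, 4, 1]
  7 → 6: |6-7| = 1, total = 1
  6 → 5: |5-6| = 1, total = 2
  5 → 4: |4-5| = 1, total = 3
  4 → 1: |1-4| = 3, total = 6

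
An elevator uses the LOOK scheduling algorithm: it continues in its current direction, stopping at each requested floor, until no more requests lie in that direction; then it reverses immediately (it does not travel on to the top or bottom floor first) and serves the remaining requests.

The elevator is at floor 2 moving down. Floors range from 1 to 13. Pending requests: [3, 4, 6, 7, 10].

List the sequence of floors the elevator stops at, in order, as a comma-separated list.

Current: 2, moving DOWN
Serve below first (descending): []
Then reverse, serve above (ascending): [3, 4, 6, 7, 10]

Answer: 3, 4, 6, 7, 10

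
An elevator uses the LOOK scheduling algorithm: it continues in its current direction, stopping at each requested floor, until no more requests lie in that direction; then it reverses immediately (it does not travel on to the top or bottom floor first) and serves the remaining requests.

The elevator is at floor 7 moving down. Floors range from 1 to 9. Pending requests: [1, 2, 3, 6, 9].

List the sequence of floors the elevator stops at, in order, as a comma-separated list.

Answer: 6, 3, 2, 1, 9

Derivation:
Current: 7, moving DOWN
Serve below first (descending): [6, 3, 2, 1]
Then reverse, serve above (ascending): [9]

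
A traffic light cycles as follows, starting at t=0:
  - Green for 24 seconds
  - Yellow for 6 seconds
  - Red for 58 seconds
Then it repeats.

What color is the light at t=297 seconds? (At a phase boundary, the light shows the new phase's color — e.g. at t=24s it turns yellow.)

Answer: red

Derivation:
Cycle length = 24 + 6 + 58 = 88s
t = 297, phase_t = 297 mod 88 = 33
33 >= 30 → RED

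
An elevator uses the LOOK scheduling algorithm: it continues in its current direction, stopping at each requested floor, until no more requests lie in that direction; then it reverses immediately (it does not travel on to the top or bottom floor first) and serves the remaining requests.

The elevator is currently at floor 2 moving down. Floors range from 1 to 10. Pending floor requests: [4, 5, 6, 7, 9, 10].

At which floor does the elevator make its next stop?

Answer: 4

Derivation:
Current floor: 2, direction: down
Requests above: [4, 5, 6, 7, 9, 10]
Requests below: []
Moving down but no requests below → reverse; nearest above is min([4, 5, 6, 7, 9, 10]) = 4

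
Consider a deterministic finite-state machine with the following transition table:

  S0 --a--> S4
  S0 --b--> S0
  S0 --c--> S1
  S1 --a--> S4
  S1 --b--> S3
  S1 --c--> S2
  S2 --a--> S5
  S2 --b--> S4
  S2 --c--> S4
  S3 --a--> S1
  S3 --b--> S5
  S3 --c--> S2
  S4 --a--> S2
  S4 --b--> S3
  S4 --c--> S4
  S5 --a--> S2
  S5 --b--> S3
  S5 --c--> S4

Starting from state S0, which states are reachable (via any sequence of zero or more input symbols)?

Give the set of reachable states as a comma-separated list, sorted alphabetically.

Answer: S0, S1, S2, S3, S4, S5

Derivation:
BFS from S0:
  visit S0: S0--a-->S4 (new), S0--b-->S0 (seen), S0--c-->S1 (new)
  visit S4: S4--a-->S2 (new), S4--b-->S3 (new), S4--c-->S4 (seen)
  visit S1: S1--a-->S4 (seen), S1--b-->S3 (seen), S1--c-->S2 (seen)
  visit S2: S2--a-->S5 (new), S2--b-->S4 (seen), S2--c-->S4 (seen)
  visit S3: S3--a-->S1 (seen), S3--b-->S5 (seen), S3--c-->S2 (seen)
  visit S5: S5--a-->S2 (seen), S5--b-->S3 (seen), S5--c-->S4 (seen)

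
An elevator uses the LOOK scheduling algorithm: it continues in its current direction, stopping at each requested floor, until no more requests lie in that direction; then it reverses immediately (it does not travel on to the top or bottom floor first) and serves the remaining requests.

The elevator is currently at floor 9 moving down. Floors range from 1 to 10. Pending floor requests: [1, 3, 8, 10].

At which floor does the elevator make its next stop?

Answer: 8

Derivation:
Current floor: 9, direction: down
Requests above: [10]
Requests below: [1, 3, 8]
Moving down and requests lie below → nearest below is max([1, 3, 8]) = 8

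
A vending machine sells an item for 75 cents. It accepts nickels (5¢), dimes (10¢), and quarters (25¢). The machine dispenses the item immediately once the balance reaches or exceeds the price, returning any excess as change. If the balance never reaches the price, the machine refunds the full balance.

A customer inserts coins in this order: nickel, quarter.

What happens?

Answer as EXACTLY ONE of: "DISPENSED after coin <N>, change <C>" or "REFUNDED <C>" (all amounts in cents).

Answer: REFUNDED 30

Derivation:
Price: 75¢
Coin 1 (nickel, 5¢): balance = 5¢
Coin 2 (quarter, 25¢): balance = 30¢
All coins inserted, balance 30¢ < price 75¢ → REFUND 30¢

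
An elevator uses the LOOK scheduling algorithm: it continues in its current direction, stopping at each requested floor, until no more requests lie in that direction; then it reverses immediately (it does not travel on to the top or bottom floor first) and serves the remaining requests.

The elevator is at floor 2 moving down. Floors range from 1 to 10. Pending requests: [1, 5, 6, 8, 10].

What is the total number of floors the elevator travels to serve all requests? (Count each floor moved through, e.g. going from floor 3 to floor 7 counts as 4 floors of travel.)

Answer: 10

Derivation:
Start at floor 2 moving down, LOOK stop order: [1, 5, 6, 8, 10]
  2 → 1: |1-2| = 1, total = 1
  1 → 5: |5-1| = 4, total = 5
  5 → 6: |6-5| = 1, total = 6
  6 → 8: |8-6| = 2, total = 8
  8 → 10: |10-8| = 2, total = 10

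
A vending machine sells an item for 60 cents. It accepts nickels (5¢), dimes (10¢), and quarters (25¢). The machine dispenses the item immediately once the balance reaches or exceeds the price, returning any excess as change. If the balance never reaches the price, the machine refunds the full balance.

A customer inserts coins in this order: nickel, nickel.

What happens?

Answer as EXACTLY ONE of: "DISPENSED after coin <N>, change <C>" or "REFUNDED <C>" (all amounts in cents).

Price: 60¢
Coin 1 (nickel, 5¢): balance = 5¢
Coin 2 (nickel, 5¢): balance = 10¢
All coins inserted, balance 10¢ < price 60¢ → REFUND 10¢

Answer: REFUNDED 10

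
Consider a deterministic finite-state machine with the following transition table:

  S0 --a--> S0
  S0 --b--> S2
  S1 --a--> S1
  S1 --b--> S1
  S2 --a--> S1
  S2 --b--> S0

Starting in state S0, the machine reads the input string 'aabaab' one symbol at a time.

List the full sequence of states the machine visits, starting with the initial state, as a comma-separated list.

Answer: S0, S0, S0, S2, S1, S1, S1

Derivation:
Start: S0
  read 'a': S0 --a--> S0
  read 'a': S0 --a--> S0
  read 'b': S0 --b--> S2
  read 'a': S2 --a--> S1
  read 'a': S1 --a--> S1
  read 'b': S1 --b--> S1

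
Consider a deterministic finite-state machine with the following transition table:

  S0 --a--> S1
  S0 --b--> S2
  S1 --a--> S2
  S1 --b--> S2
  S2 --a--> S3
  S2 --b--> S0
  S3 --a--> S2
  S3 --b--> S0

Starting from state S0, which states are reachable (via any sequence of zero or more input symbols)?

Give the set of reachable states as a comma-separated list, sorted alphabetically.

Answer: S0, S1, S2, S3

Derivation:
BFS from S0:
  visit S0: S0--a-->S1 (new), S0--b-->S2 (new)
  visit S1: S1--a-->S2 (seen), S1--b-->S2 (seen)
  visit S2: S2--a-->S3 (new), S2--b-->S0 (seen)
  visit S3: S3--a-->S2 (seen), S3--b-->S0 (seen)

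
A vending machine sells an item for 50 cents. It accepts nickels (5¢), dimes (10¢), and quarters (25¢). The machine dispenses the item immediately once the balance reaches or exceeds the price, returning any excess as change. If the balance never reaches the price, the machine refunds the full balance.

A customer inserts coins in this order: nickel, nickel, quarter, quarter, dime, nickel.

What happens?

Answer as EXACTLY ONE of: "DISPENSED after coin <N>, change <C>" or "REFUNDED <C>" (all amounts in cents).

Answer: DISPENSED after coin 4, change 10

Derivation:
Price: 50¢
Coin 1 (nickel, 5¢): balance = 5¢
Coin 2 (nickel, 5¢): balance = 10¢
Coin 3 (quarter, 25¢): balance = 35¢
Coin 4 (quarter, 25¢): balance = 60¢
  → balance >= price → DISPENSE, change = 60 - 50 = 10¢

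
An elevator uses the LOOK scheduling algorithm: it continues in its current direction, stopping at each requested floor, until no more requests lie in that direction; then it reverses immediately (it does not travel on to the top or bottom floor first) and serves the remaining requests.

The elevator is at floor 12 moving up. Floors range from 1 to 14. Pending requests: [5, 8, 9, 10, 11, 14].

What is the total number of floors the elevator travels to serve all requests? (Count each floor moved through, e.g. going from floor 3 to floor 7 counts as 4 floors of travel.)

Answer: 11

Derivation:
Start at floor 12 moving up, LOOK stop order: [14, 11, 10, 9, 8, 5]
  12 → 14: |14-12| = 2, total = 2
  14 → 11: |11-14| = 3, total = 5
  11 → 10: |10-11| = 1, total = 6
  10 → 9: |9-10| = 1, total = 7
  9 → 8: |8-9| = 1, total = 8
  8 → 5: |5-8| = 3, total = 11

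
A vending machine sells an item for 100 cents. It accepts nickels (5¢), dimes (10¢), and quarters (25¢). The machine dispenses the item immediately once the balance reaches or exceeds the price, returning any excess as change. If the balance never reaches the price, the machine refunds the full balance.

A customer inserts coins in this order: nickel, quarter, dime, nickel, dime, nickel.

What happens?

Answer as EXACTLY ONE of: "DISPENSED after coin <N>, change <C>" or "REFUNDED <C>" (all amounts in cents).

Price: 100¢
Coin 1 (nickel, 5¢): balance = 5¢
Coin 2 (quarter, 25¢): balance = 30¢
Coin 3 (dime, 10¢): balance = 40¢
Coin 4 (nickel, 5¢): balance = 45¢
Coin 5 (dime, 10¢): balance = 55¢
Coin 6 (nickel, 5¢): balance = 60¢
All coins inserted, balance 60¢ < price 100¢ → REFUND 60¢

Answer: REFUNDED 60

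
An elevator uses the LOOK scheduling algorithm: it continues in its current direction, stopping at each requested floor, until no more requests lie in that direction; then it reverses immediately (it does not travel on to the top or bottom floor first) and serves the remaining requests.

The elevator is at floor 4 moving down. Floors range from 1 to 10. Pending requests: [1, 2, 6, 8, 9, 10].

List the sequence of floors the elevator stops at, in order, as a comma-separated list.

Current: 4, moving DOWN
Serve below first (descending): [2, 1]
Then reverse, serve above (ascending): [6, 8, 9, 10]

Answer: 2, 1, 6, 8, 9, 10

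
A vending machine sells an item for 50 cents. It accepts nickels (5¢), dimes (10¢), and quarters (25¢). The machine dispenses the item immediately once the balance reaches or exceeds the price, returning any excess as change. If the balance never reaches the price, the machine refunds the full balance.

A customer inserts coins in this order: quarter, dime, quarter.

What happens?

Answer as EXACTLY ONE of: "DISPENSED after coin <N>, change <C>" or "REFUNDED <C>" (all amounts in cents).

Price: 50¢
Coin 1 (quarter, 25¢): balance = 25¢
Coin 2 (dime, 10¢): balance = 35¢
Coin 3 (quarter, 25¢): balance = 60¢
  → balance >= price → DISPENSE, change = 60 - 50 = 10¢

Answer: DISPENSED after coin 3, change 10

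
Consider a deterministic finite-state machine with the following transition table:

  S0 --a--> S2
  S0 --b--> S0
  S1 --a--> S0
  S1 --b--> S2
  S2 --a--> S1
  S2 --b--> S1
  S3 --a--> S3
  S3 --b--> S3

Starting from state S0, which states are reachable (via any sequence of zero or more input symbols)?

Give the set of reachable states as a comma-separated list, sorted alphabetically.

BFS from S0:
  visit S0: S0--a-->S2 (new), S0--b-->S0 (seen)
  visit S2: S2--a-->S1 (new), S2--b-->S1 (seen)
  visit S1: S1--a-->S0 (seen), S1--b-->S2 (seen)

Answer: S0, S1, S2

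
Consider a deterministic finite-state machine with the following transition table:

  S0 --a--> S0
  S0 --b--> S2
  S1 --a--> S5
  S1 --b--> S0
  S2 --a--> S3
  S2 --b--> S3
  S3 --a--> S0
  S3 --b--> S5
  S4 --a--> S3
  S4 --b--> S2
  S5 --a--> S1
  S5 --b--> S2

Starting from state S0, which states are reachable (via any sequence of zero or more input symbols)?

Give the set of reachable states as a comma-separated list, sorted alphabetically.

BFS from S0:
  visit S0: S0--a-->S0 (seen), S0--b-->S2 (new)
  visit S2: S2--a-->S3 (new), S2--b-->S3 (seen)
  visit S3: S3--a-->S0 (seen), S3--b-->S5 (new)
  visit S5: S5--a-->S1 (new), S5--b-->S2 (seen)
  visit S1: S1--a-->S5 (seen), S1--b-->S0 (seen)

Answer: S0, S1, S2, S3, S5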